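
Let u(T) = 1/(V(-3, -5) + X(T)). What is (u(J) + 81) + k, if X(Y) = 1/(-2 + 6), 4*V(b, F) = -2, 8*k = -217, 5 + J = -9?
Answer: 399/8 ≈ 49.875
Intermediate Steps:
J = -14 (J = -5 - 9 = -14)
k = -217/8 (k = (1/8)*(-217) = -217/8 ≈ -27.125)
V(b, F) = -1/2 (V(b, F) = (1/4)*(-2) = -1/2)
X(Y) = 1/4
u(T) = -4 (u(T) = 1/(-1/2 + 1/4) = 1/(-1/4) = -4)
(u(J) + 81) + k = (-4 + 81) - 217/8 = 77 - 217/8 = 399/8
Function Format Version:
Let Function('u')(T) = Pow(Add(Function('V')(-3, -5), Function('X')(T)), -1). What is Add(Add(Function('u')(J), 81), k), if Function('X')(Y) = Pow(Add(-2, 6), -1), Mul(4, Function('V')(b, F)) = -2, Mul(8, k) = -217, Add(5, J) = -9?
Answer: Rational(399, 8) ≈ 49.875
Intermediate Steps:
J = -14 (J = Add(-5, -9) = -14)
k = Rational(-217, 8) (k = Mul(Rational(1, 8), -217) = Rational(-217, 8) ≈ -27.125)
Function('V')(b, F) = Rational(-1, 2) (Function('V')(b, F) = Mul(Rational(1, 4), -2) = Rational(-1, 2))
Function('X')(Y) = Rational(1, 4) (Function('X')(Y) = Pow(4, -1) = Rational(1, 4))
Function('u')(T) = -4 (Function('u')(T) = Pow(Add(Rational(-1, 2), Rational(1, 4)), -1) = Pow(Rational(-1, 4), -1) = -4)
Add(Add(Function('u')(J), 81), k) = Add(Add(-4, 81), Rational(-217, 8)) = Add(77, Rational(-217, 8)) = Rational(399, 8)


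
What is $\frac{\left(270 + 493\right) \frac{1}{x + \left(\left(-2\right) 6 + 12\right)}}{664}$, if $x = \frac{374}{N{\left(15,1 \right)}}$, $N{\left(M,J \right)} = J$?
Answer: $\frac{763}{248336} \approx 0.0030725$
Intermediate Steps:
$x = 374$ ($x = \frac{374}{1} = 374 \cdot 1 = 374$)
$\frac{\left(270 + 493\right) \frac{1}{x + \left(\left(-2\right) 6 + 12\right)}}{664} = \frac{\left(270 + 493\right) \frac{1}{374 + \left(\left(-2\right) 6 + 12\right)}}{664} = \frac{763}{374 + \left(-12 + 12\right)} \frac{1}{664} = \frac{763}{374 + 0} \cdot \frac{1}{664} = \frac{763}{374} \cdot \frac{1}{664} = \frac{763}{248336}$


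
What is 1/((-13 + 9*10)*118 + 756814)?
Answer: 1/765900 ≈ 1.3057e-6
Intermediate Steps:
1/((-13 + 9*10)*118 + 756814) = 1/((-13 + 90)*118 + 756814) = 1/(77*118 + 756814) = 1/(9086 + 756814) = 1/765900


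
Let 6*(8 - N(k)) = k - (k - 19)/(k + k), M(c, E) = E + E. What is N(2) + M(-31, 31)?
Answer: 1655/24 ≈ 68.958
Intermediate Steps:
M(c, E) = 2*E
N(k) = 8 - k/6 + (-19 + k)/(12*k) (N(k) = 8 - (k - (k - 19)/(k + k))/6 = 8 - (k - (-19 + k)/(2*k))/6 = 8 + (-k/6 + (-19 + k)/(12*k)) = 8 - k/6 + (-19 + k)/(12*k))
N(2) + M(-31, 31) = (97/12 - 19/12/2 - 1/6*2) + 2*31 = (97/12 - 19/12*1/2 - 1/3) + 62 = (97/12 - 19/24 - 1/3) + 62 = 167/24 + 62 = 1655/24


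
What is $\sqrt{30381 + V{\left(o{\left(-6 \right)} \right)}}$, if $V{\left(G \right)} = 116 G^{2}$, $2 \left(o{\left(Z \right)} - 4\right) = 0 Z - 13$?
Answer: $\sqrt{31106} \approx 176.37$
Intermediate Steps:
$o{\left(Z \right)} = - \frac{5}{2}$ ($o{\left(Z \right)} = 4 + \frac{0 Z - 13}{2} = 4 + \frac{0 - 13}{2} = 4 + \frac{1}{2} \left(-13\right) = 4 - \frac{13}{2} = - \frac{5}{2}$)
$\sqrt{30381 + V{\left(o{\left(-6 \right)} \right)}} = \sqrt{30381 + 116 \left(- \frac{5}{2}\right)^{2}} = \sqrt{30381 + 116 \cdot \frac{25}{4}} = \sqrt{30381 + 725} = \sqrt{31106}$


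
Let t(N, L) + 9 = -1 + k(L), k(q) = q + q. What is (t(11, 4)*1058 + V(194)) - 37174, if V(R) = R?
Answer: -39096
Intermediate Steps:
k(q) = 2*q
t(N, L) = -10 + 2*L (t(N, L) = -9 + (-1 + 2*L) = -10 + 2*L)
(t(11, 4)*1058 + V(194)) - 37174 = ((-10 + 2*4)*1058 + 194) - 37174 = ((-10 + 8)*1058 + 194) - 37174 = (-2*1058 + 194) - 37174 = (-2116 + 194) - 37174 = -1922 - 37174 = -39096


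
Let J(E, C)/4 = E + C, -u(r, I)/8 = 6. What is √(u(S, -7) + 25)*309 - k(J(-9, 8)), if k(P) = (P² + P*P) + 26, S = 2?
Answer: -58 + 309*I*√23 ≈ -58.0 + 1481.9*I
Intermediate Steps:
u(r, I) = -48 (u(r, I) = -8*6 = -48)
J(E, C) = 4*C + 4*E (J(E, C) = 4*(E + C) = 4*(C + E) = 4*C + 4*E)
k(P) = 26 + 2*P² (k(P) = (P² + P²) + 26 = 2*P² + 26 = 26 + 2*P²)
√(u(S, -7) + 25)*309 - k(J(-9, 8)) = √(-48 + 25)*309 - (26 + 2*(4*8 + 4*(-9))²) = √(-23)*309 - (26 + 2*(32 - 36)²) = (I*√23)*309 - (26 + 2*(-4)²) = 309*I*√23 - (26 + 2*16) = 309*I*√23 - (26 + 32) = 309*I*√23 - 1*58 = 309*I*√23 - 58 = -58 + 309*I*√23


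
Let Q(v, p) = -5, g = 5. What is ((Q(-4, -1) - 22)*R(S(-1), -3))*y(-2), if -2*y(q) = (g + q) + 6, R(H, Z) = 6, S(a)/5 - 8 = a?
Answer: 729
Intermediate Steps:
S(a) = 40 + 5*a
y(q) = -11/2 - q/2 (y(q) = -((5 + q) + 6)/2 = -(11 + q)/2 = -11/2 - q/2)
((Q(-4, -1) - 22)*R(S(-1), -3))*y(-2) = ((-5 - 22)*6)*(-11/2 - 1/2*(-2)) = (-27*6)*(-11/2 + 1) = -162*(-9/2) = 729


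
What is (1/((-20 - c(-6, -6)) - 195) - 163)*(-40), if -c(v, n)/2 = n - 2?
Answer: 1506160/231 ≈ 6520.2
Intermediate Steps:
c(v, n) = 4 - 2*n (c(v, n) = -2*(n - 2) = -2*(-2 + n) = 4 - 2*n)
(1/((-20 - c(-6, -6)) - 195) - 163)*(-40) = (1/((-20 - (4 - 2*(-6))) - 195) - 163)*(-40) = (1/((-20 - (4 + 12)) - 195) - 163)*(-40) = (1/((-20 - 1*16) - 195) - 163)*(-40) = (1/((-20 - 16) - 195) - 163)*(-40) = (1/(-36 - 195) - 163)*(-40) = (1/(-231) - 163)*(-40) = (-1/231 - 163)*(-40) = -37654/231*(-40) = 1506160/231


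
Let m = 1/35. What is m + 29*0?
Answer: 1/35 ≈ 0.028571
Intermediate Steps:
m = 1/35 ≈ 0.028571
m + 29*0 = 1/35 + 29*0 = 1/35 + 0 = 1/35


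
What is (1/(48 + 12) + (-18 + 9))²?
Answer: 290521/3600 ≈ 80.700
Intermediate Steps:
(1/(48 + 12) + (-18 + 9))² = (1/60 - 9)² = (-539/60)² = 290521/3600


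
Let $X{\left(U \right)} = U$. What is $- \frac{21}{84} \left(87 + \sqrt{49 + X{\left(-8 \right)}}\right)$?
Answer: $- \frac{87}{4} - \frac{\sqrt{41}}{4} \approx -23.351$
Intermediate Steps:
$- \frac{21}{84} \left(87 + \sqrt{49 + X{\left(-8 \right)}}\right) = - \frac{21}{84} \left(87 + \sqrt{49 - 8}\right) = \left(-21\right) \frac{1}{84} \left(87 + \sqrt{41}\right) = - \frac{87 + \sqrt{41}}{4} = - \frac{87}{4} - \frac{\sqrt{41}}{4}$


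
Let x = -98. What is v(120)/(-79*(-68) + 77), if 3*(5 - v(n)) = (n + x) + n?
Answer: -127/16347 ≈ -0.0077690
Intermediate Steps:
v(n) = 113/3 - 2*n/3 (v(n) = 5 - ((n - 98) + n)/3 = 5 - ((-98 + n) + n)/3 = 5 - (-98 + 2*n)/3 = 5 + (98/3 - 2*n/3) = 113/3 - 2*n/3)
v(120)/(-79*(-68) + 77) = (113/3 - ⅔*120)/(-79*(-68) + 77) = (113/3 - 80)/(5372 + 77) = -127/3/5449 = -127/3*1/5449 = -127/16347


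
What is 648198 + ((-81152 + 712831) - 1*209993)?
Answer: 1069884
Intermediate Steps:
648198 + ((-81152 + 712831) - 1*209993) = 648198 + (631679 - 209993) = 648198 + 421686 = 1069884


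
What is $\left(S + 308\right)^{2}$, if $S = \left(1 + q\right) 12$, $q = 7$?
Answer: $163216$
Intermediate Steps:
$S = 96$ ($S = \left(1 + 7\right) 12 = 8 \cdot 12 = 96$)
$\left(S + 308\right)^{2} = \left(96 + 308\right)^{2} = 404^{2} = 163216$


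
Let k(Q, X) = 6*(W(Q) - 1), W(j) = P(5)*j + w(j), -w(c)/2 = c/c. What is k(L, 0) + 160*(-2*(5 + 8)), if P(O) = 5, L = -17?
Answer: -4688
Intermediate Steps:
w(c) = -2 (w(c) = -2*c/c = -2*1 = -2)
W(j) = -2 + 5*j (W(j) = 5*j - 2 = -2 + 5*j)
k(Q, X) = -18 + 30*Q (k(Q, X) = 6*((-2 + 5*Q) - 1) = 6*(-3 + 5*Q) = -18 + 30*Q)
k(L, 0) + 160*(-2*(5 + 8)) = (-18 + 30*(-17)) + 160*(-2*(5 + 8)) = (-18 - 510) + 160*(-2*13) = -528 + 160*(-26) = -528 - 4160 = -4688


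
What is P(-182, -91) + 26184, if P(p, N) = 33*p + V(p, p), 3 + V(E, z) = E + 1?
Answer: 19994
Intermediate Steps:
V(E, z) = -2 + E (V(E, z) = -3 + (E + 1) = -3 + (1 + E) = -2 + E)
P(p, N) = -2 + 34*p (P(p, N) = 33*p + (-2 + p) = -2 + 34*p)
P(-182, -91) + 26184 = (-2 + 34*(-182)) + 26184 = (-2 - 6188) + 26184 = -6190 + 26184 = 19994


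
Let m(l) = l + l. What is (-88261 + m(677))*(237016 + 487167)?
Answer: -62936571981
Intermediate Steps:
m(l) = 2*l
(-88261 + m(677))*(237016 + 487167) = (-88261 + 2*677)*(237016 + 487167) = (-88261 + 1354)*724183 = -86907*724183 = -62936571981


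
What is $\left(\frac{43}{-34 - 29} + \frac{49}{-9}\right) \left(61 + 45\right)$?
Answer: $- \frac{40916}{63} \approx -649.46$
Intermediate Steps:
$\left(\frac{43}{-34 - 29} + \frac{49}{-9}\right) \left(61 + 45\right) = \left(\frac{43}{-34 - 29} + 49 \left(- \frac{1}{9}\right)\right) 106 = \left(\frac{43}{-63} - \frac{49}{9}\right) 106 = \left(43 \left(- \frac{1}{63}\right) - \frac{49}{9}\right) 106 = \left(- \frac{43}{63} - \frac{49}{9}\right) 106 = \left(- \frac{386}{63}\right) 106 = - \frac{40916}{63}$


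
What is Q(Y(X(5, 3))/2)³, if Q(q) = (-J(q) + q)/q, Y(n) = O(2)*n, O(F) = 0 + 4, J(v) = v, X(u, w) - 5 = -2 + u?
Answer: 0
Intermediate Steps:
X(u, w) = 3 + u (X(u, w) = 5 + (-2 + u) = 3 + u)
O(F) = 4
Y(n) = 4*n
Q(q) = 0 (Q(q) = (-q + q)/q = 0/q = 0)
Q(Y(X(5, 3))/2)³ = 0³ = 0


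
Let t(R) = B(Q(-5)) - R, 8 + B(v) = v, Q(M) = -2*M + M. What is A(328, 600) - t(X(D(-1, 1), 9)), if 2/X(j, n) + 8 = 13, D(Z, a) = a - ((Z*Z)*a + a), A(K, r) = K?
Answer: 1657/5 ≈ 331.40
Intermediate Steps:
Q(M) = -M
B(v) = -8 + v
D(Z, a) = -a*Z² (D(Z, a) = a - (Z²*a + a) = a - (a*Z² + a) = a - (a + a*Z²) = a + (-a - a*Z²) = -a*Z²)
X(j, n) = ⅖ (X(j, n) = 2/(-8 + 13) = 2/5 = 2*(⅕) = ⅖)
t(R) = -3 - R (t(R) = (-8 - 1*(-5)) - R = (-8 + 5) - R = -3 - R)
A(328, 600) - t(X(D(-1, 1), 9)) = 328 - (-3 - 1*⅖) = 328 - (-3 - ⅖) = 328 - 1*(-17/5) = 328 + 17/5 = 1657/5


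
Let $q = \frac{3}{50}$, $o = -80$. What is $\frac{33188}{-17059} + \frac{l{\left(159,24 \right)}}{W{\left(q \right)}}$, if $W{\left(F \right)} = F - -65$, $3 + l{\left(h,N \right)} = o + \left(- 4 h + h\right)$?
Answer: $- \frac{585612564}{55492927} \approx -10.553$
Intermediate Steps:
$q = \frac{3}{50}$ ($q = 3 \cdot \frac{1}{50} = \frac{3}{50} \approx 0.06$)
$l{\left(h,N \right)} = -83 - 3 h$ ($l{\left(h,N \right)} = -3 + \left(-80 + \left(- 4 h + h\right)\right) = -3 - \left(80 + 3 h\right) = -83 - 3 h$)
$W{\left(F \right)} = 65 + F$ ($W{\left(F \right)} = F + 65 = 65 + F$)
$\frac{33188}{-17059} + \frac{l{\left(159,24 \right)}}{W{\left(q \right)}} = \frac{33188}{-17059} + \frac{-83 - 477}{65 + \frac{3}{50}} = 33188 \left(- \frac{1}{17059}\right) + \frac{-83 - 477}{\frac{3253}{50}} = - \frac{33188}{17059} - \frac{28000}{3253} = - \frac{585612564}{55492927}$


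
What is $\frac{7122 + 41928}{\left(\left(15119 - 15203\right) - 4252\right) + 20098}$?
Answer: $\frac{8175}{2627} \approx 3.1119$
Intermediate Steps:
$\frac{7122 + 41928}{\left(\left(15119 - 15203\right) - 4252\right) + 20098} = \frac{49050}{\left(-84 - 4252\right) + 20098} = \frac{49050}{-4336 + 20098} = \frac{49050}{15762} = 49050 \cdot \frac{1}{15762} = \frac{8175}{2627}$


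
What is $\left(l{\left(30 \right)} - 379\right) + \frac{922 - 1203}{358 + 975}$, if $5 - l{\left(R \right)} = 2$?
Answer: $- \frac{501489}{1333} \approx -376.21$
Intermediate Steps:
$l{\left(R \right)} = 3$ ($l{\left(R \right)} = 5 - 2 = 3$)
$\left(l{\left(30 \right)} - 379\right) + \frac{922 - 1203}{358 + 975} = \left(3 - 379\right) + \frac{922 - 1203}{358 + 975} = -376 - \frac{281}{1333} = - \frac{501489}{1333}$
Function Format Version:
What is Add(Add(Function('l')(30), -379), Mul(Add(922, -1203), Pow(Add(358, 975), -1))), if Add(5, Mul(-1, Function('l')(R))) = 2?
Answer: Rational(-501489, 1333) ≈ -376.21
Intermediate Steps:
Function('l')(R) = 3 (Function('l')(R) = Add(5, Mul(-1, 2)) = Add(5, -2) = 3)
Add(Add(Function('l')(30), -379), Mul(Add(922, -1203), Pow(Add(358, 975), -1))) = Add(Add(3, -379), Mul(Add(922, -1203), Pow(Add(358, 975), -1))) = Add(-376, Mul(-281, Pow(1333, -1))) = Add(-376, Mul(-281, Rational(1, 1333))) = Add(-376, Rational(-281, 1333)) = Rational(-501489, 1333)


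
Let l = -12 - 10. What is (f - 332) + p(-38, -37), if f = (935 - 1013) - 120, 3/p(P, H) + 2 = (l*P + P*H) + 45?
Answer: -1211047/2285 ≈ -530.00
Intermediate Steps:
l = -22
p(P, H) = 3/(43 - 22*P + H*P) (p(P, H) = 3/(-2 + ((-22*P + P*H) + 45)) = 3/(-2 + ((-22*P + H*P) + 45)) = 3/(-2 + (45 - 22*P + H*P)) = 3/(43 - 22*P + H*P))
f = -198 (f = -78 - 120 = -198)
(f - 332) + p(-38, -37) = (-198 - 332) + 3/(43 - 22*(-38) - 37*(-38)) = -530 + 3/(43 + 836 + 1406) = -530 + 3/2285 = -1211047/2285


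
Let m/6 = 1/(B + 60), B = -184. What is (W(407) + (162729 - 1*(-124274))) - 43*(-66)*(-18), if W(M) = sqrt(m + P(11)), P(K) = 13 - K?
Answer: 235919 + 11*sqrt(62)/62 ≈ 2.3592e+5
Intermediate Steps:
m = -3/62 (m = 6/(-184 + 60) = 6/(-124) = 6*(-1/124) = -3/62 ≈ -0.048387)
W(M) = 11*sqrt(62)/62 (W(M) = sqrt(-3/62 + (13 - 1*11)) = sqrt(-3/62 + (13 - 11)) = sqrt(-3/62 + 2) = sqrt(121/62) = 11*sqrt(62)/62)
(W(407) + (162729 - 1*(-124274))) - 43*(-66)*(-18) = (11*sqrt(62)/62 + (162729 - 1*(-124274))) - 43*(-66)*(-18) = (11*sqrt(62)/62 + (162729 + 124274)) + 2838*(-18) = (11*sqrt(62)/62 + 287003) - 51084 = (287003 + 11*sqrt(62)/62) - 51084 = 235919 + 11*sqrt(62)/62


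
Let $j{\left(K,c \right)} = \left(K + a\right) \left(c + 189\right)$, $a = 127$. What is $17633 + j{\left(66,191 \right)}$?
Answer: $90973$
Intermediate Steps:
$j{\left(K,c \right)} = \left(127 + K\right) \left(189 + c\right)$ ($j{\left(K,c \right)} = \left(K + 127\right) \left(c + 189\right) = \left(127 + K\right) \left(189 + c\right)$)
$17633 + j{\left(66,191 \right)} = 17633 + \left(24003 + 127 \cdot 191 + 189 \cdot 66 + 66 \cdot 191\right) = 17633 + \left(24003 + 24257 + 12474 + 12606\right) = 17633 + 73340 = 90973$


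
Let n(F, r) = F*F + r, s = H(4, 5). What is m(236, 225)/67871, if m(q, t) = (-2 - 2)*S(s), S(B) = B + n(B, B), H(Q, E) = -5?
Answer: -60/67871 ≈ -0.00088403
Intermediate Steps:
s = -5
n(F, r) = r + F**2 (n(F, r) = F**2 + r = r + F**2)
S(B) = B**2 + 2*B (S(B) = B + (B + B**2) = B**2 + 2*B)
m(q, t) = -60 (m(q, t) = (-2 - 2)*(-5*(2 - 5)) = -(-20)*(-3) = -4*15 = -60)
m(236, 225)/67871 = -60/67871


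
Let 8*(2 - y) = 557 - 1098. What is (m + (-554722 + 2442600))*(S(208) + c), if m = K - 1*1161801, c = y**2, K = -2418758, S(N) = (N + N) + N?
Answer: -592751495985/64 ≈ -9.2617e+9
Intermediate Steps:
y = 557/8 (y = 2 - (557 - 1098)/8 = 2 - 1/8*(-541) = 2 + 541/8 = 557/8 ≈ 69.625)
S(N) = 3*N (S(N) = 2*N + N = 3*N)
c = 310249/64 (c = (557/8)**2 = 310249/64 ≈ 4847.6)
m = -3580559 (m = -2418758 - 1*1161801 = -2418758 - 1161801 = -3580559)
(m + (-554722 + 2442600))*(S(208) + c) = (-3580559 + (-554722 + 2442600))*(3*208 + 310249/64) = (-3580559 + 1887878)*(624 + 310249/64) = -1692681*350185/64 = -592751495985/64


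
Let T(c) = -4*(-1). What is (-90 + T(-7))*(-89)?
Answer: 7654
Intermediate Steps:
T(c) = 4
(-90 + T(-7))*(-89) = (-90 + 4)*(-89) = -86*(-89) = 7654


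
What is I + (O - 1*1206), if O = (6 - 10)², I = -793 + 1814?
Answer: -169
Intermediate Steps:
I = 1021
O = 16 (O = (-4)² = 16)
I + (O - 1*1206) = 1021 + (16 - 1*1206) = 1021 + (16 - 1206) = 1021 - 1190 = -169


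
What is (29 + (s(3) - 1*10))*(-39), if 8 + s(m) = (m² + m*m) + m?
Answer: -1248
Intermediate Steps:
s(m) = -8 + m + 2*m² (s(m) = -8 + ((m² + m*m) + m) = -8 + ((m² + m²) + m) = -8 + (2*m² + m) = -8 + (m + 2*m²) = -8 + m + 2*m²)
(29 + (s(3) - 1*10))*(-39) = (29 + ((-8 + 3 + 2*3²) - 1*10))*(-39) = (29 + ((-8 + 3 + 2*9) - 10))*(-39) = (29 + ((-8 + 3 + 18) - 10))*(-39) = (29 + (13 - 10))*(-39) = (29 + 3)*(-39) = 32*(-39) = -1248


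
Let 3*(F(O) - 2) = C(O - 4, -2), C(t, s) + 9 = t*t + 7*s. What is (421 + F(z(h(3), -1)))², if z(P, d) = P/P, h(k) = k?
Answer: 1575025/9 ≈ 1.7500e+5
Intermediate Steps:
C(t, s) = -9 + t² + 7*s (C(t, s) = -9 + (t*t + 7*s) = -9 + (t² + 7*s) = -9 + t² + 7*s)
z(P, d) = 1
F(O) = -17/3 + (-4 + O)²/3 (F(O) = 2 + (-9 + (O - 4)² + 7*(-2))/3 = 2 + (-9 + (-4 + O)² - 14)/3 = 2 + (-23 + (-4 + O)²)/3 = 2 + (-23/3 + (-4 + O)²/3) = -17/3 + (-4 + O)²/3)
(421 + F(z(h(3), -1)))² = (421 + (-17/3 + (-4 + 1)²/3))² = (421 + (-17/3 + (⅓)*(-3)²))² = (421 + (-17/3 + (⅓)*9))² = (421 + (-17/3 + 3))² = (421 - 8/3)² = (1255/3)² = 1575025/9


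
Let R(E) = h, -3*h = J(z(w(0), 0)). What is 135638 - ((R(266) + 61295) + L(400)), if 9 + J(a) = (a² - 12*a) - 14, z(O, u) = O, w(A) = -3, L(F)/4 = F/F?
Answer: 223039/3 ≈ 74346.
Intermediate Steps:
L(F) = 4 (L(F) = 4*(F/F) = 4*1 = 4)
J(a) = -23 + a² - 12*a (J(a) = -9 + ((a² - 12*a) - 14) = -9 + (-14 + a² - 12*a) = -23 + a² - 12*a)
h = -22/3 (h = -(-23 + (-3)² - 12*(-3))/3 = -(-23 + 9 + 36)/3 = -⅓*22 = -22/3 ≈ -7.3333)
R(E) = -22/3
135638 - ((R(266) + 61295) + L(400)) = 135638 - ((-22/3 + 61295) + 4) = 135638 - (183863/3 + 4) = 135638 - 1*183875/3 = 135638 - 183875/3 = 223039/3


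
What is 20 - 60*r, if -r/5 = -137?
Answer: -41080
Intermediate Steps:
r = 685 (r = -5*(-137) = 685)
20 - 60*r = 20 - 60*685 = 20 - 41100 = -41080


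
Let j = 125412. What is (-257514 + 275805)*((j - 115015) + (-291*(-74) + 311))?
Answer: 589738422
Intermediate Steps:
(-257514 + 275805)*((j - 115015) + (-291*(-74) + 311)) = (-257514 + 275805)*((125412 - 115015) + (-291*(-74) + 311)) = 18291*(10397 + (21534 + 311)) = 18291*(10397 + 21845) = 18291*32242 = 589738422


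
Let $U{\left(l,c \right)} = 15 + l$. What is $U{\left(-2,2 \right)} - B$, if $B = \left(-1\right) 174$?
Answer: $187$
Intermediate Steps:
$B = -174$
$U{\left(-2,2 \right)} - B = \left(15 - 2\right) - -174 = 13 + 174 = 187$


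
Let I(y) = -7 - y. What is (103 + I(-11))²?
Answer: 11449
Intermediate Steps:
(103 + I(-11))² = (103 + (-7 - 1*(-11)))² = (103 + (-7 + 11))² = (103 + 4)² = 107² = 11449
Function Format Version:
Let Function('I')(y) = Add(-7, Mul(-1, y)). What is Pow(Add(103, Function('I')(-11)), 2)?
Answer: 11449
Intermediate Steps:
Pow(Add(103, Function('I')(-11)), 2) = Pow(Add(103, Add(-7, Mul(-1, -11))), 2) = Pow(Add(103, Add(-7, 11)), 2) = Pow(Add(103, 4), 2) = Pow(107, 2) = 11449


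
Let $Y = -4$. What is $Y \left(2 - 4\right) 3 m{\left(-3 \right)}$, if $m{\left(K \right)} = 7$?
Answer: $168$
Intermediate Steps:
$Y \left(2 - 4\right) 3 m{\left(-3 \right)} = - 4 \left(2 - 4\right) 3 \cdot 7 = - 4 \left(\left(-2\right) 3\right) 7 = \left(-4\right) \left(-6\right) 7 = 24 \cdot 7 = 168$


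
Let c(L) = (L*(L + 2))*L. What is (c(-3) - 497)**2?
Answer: 256036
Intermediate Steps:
c(L) = L**2*(2 + L) (c(L) = (L*(2 + L))*L = L**2*(2 + L))
(c(-3) - 497)**2 = ((-3)**2*(2 - 3) - 497)**2 = (9*(-1) - 497)**2 = (-9 - 497)**2 = (-506)**2 = 256036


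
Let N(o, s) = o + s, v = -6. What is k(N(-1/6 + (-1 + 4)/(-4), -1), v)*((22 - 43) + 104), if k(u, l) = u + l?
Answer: -7885/12 ≈ -657.08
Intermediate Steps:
k(u, l) = l + u
k(N(-1/6 + (-1 + 4)/(-4), -1), v)*((22 - 43) + 104) = (-6 + ((-1/6 + (-1 + 4)/(-4)) - 1))*((22 - 43) + 104) = (-6 + ((-1*⅙ + 3*(-¼)) - 1))*(-21 + 104) = (-6 + ((-⅙ - ¾) - 1))*83 = (-6 + (-11/12 - 1))*83 = (-6 - 23/12)*83 = -95/12*83 = -7885/12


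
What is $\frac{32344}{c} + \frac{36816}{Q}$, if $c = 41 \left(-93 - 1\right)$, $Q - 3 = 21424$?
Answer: $- \frac{275573012}{41289829} \approx -6.6741$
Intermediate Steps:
$Q = 21427$ ($Q = 3 + 21424 = 21427$)
$c = -3854$ ($c = 41 \left(-94\right) = -3854$)
$\frac{32344}{c} + \frac{36816}{Q} = \frac{32344}{-3854} + \frac{36816}{21427} = 32344 \left(- \frac{1}{3854}\right) + 36816 \cdot \frac{1}{21427} = - \frac{16172}{1927} + \frac{36816}{21427} = - \frac{275573012}{41289829}$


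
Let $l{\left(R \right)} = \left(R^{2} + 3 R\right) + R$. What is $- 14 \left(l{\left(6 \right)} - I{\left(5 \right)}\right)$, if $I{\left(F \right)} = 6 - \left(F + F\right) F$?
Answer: $-1456$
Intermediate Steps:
$l{\left(R \right)} = R^{2} + 4 R$
$I{\left(F \right)} = 6 - 2 F^{2}$ ($I{\left(F \right)} = 6 - 2 F F = 6 - 2 F^{2}$)
$- 14 \left(l{\left(6 \right)} - I{\left(5 \right)}\right) = - 14 \left(6 \left(4 + 6\right) - \left(6 - 2 \cdot 5^{2}\right)\right) = - 14 \left(6 \cdot 10 - \left(6 - 50\right)\right) = - 14 \left(60 - \left(6 - 50\right)\right) = - 14 \left(60 - -44\right) = - 14 \left(60 + 44\right) = \left(-14\right) 104 = -1456$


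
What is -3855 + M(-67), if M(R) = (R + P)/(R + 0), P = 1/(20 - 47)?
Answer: -6971885/1809 ≈ -3854.0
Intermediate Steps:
P = -1/27 (P = 1/(-27) = -1/27 ≈ -0.037037)
M(R) = (-1/27 + R)/R (M(R) = (R - 1/27)/(R + 0) = (-1/27 + R)/R)
-3855 + M(-67) = -3855 + (-1/27 - 67)/(-67) = -3855 - 1/67*(-1810/27) = -3855 + 1810/1809 = -6971885/1809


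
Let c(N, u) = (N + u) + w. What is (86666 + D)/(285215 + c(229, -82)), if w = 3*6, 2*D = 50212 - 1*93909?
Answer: 25927/114152 ≈ 0.22713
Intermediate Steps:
D = -43697/2 (D = (50212 - 1*93909)/2 = (50212 - 93909)/2 = (½)*(-43697) = -43697/2 ≈ -21849.)
w = 18
c(N, u) = 18 + N + u (c(N, u) = (N + u) + 18 = 18 + N + u)
(86666 + D)/(285215 + c(229, -82)) = (86666 - 43697/2)/(285215 + (18 + 229 - 82)) = 129635/(2*(285215 + 165)) = (129635/2)/285380 = (129635/2)*(1/285380) = 25927/114152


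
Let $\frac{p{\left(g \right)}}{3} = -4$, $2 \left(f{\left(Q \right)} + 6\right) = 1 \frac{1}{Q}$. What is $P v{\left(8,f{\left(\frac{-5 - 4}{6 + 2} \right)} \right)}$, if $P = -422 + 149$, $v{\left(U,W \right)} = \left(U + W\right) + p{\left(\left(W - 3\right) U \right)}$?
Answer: $\frac{8554}{3} \approx 2851.3$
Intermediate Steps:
$f{\left(Q \right)} = -6 + \frac{1}{2 Q}$ ($f{\left(Q \right)} = -6 + \frac{1 \frac{1}{Q}}{2} = -6 + \frac{1}{2 Q}$)
$p{\left(g \right)} = -12$ ($p{\left(g \right)} = 3 \left(-4\right) = -12$)
$v{\left(U,W \right)} = -12 + U + W$ ($v{\left(U,W \right)} = \left(U + W\right) - 12 = -12 + U + W$)
$P = -273$
$P v{\left(8,f{\left(\frac{-5 - 4}{6 + 2} \right)} \right)} = - 273 \left(-12 + 8 - \left(6 - \frac{1}{2 \frac{-5 - 4}{6 + 2}}\right)\right) = - 273 \left(-12 + 8 - \left(6 - \frac{1}{2 \left(- \frac{9}{8}\right)}\right)\right) = - 273 \left(-12 + 8 + \left(-6 + \frac{1}{2} \left(- \frac{8}{9}\right)\right)\right) = - 273 \left(-12 + 8 - \frac{58}{9}\right) = \left(-273\right) \left(- \frac{94}{9}\right) = \frac{8554}{3}$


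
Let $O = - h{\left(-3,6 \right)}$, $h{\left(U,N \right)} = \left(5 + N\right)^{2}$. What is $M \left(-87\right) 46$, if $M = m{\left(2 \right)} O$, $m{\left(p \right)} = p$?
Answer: $968484$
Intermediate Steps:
$O = -121$ ($O = - \left(5 + 6\right)^{2} = - 11^{2} = \left(-1\right) 121 = -121$)
$M = -242$ ($M = 2 \left(-121\right) = -242$)
$M \left(-87\right) 46 = \left(-242\right) \left(-87\right) 46 = 21054 \cdot 46 = 968484$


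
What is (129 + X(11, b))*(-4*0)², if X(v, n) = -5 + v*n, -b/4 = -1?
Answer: 0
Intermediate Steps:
b = 4 (b = -4*(-1) = 4)
X(v, n) = -5 + n*v
(129 + X(11, b))*(-4*0)² = (129 + (-5 + 4*11))*(-4*0)² = (129 + (-5 + 44))*0² = (129 + 39)*0 = 168*0 = 0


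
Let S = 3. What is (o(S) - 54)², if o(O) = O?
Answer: 2601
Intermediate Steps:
(o(S) - 54)² = (3 - 54)² = (-51)² = 2601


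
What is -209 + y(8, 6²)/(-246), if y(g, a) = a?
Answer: -8575/41 ≈ -209.15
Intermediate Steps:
-209 + y(8, 6²)/(-246) = -209 + 6²/(-246) = -209 + 36*(-1/246) = -209 - 6/41 = -8575/41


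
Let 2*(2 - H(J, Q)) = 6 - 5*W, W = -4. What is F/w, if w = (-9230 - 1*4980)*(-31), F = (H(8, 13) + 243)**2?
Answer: 928/7595 ≈ 0.12219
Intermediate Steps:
H(J, Q) = -11 (H(J, Q) = 2 - (6 - 5*(-4))/2 = 2 - (6 + 20)/2 = 2 - 1/2*26 = 2 - 13 = -11)
F = 53824 (F = (-11 + 243)**2 = 232**2 = 53824)
w = 440510 (w = (-9230 - 4980)*(-31) = -14210*(-31) = 440510)
F/w = 53824/440510 = 53824*(1/440510) = 928/7595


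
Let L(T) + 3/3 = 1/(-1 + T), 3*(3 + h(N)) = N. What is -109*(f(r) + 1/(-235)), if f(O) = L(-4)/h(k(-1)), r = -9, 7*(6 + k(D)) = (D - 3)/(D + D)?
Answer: -634271/24205 ≈ -26.204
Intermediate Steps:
k(D) = -6 + (-3 + D)/(14*D) (k(D) = -6 + ((D - 3)/(D + D))/7 = -6 + ((-3 + D)/((2*D)))/7 = -6 + ((-3 + D)*(1/(2*D)))/7 = -6 + ((-3 + D)/(2*D))/7 = -6 + (-3 + D)/(14*D))
h(N) = -3 + N/3
L(T) = -1 + 1/(-1 + T)
f(O) = 126/515 (f(O) = ((2 - 1*(-4))/(-1 - 4))/(-3 + ((1/14)*(-3 - 83*(-1))/(-1))/3) = ((2 + 4)/(-5))/(-3 + ((1/14)*(-1)*(-3 + 83))/3) = (-⅕*6)/(-3 + ((1/14)*(-1)*80)/3) = -6/(5*(-3 + (⅓)*(-40/7))) = -6/(5*(-3 - 40/21)) = -6/(5*(-103/21)) = -6/5*(-21/103) = 126/515)
-109*(f(r) + 1/(-235)) = -109*(126/515 + 1/(-235)) = -109*(126/515 - 1/235) = -109*5819/24205 = -634271/24205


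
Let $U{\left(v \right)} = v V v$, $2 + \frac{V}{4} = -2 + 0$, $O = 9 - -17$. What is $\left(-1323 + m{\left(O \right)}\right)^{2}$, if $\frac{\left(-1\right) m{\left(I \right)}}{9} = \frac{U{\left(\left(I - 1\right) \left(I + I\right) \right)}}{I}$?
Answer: $87584835190329$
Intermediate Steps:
$O = 26$ ($O = 9 + 17 = 26$)
$V = -16$ ($V = -8 + 4 \left(-2 + 0\right) = -8 + 4 \left(-2\right) = -8 - 8 = -16$)
$U{\left(v \right)} = - 16 v^{2}$ ($U{\left(v \right)} = v \left(-16\right) v = - 16 v v = - 16 v^{2}$)
$m{\left(I \right)} = 576 I \left(-1 + I\right)^{2}$ ($m{\left(I \right)} = - 9 \frac{\left(-16\right) \left(\left(I - 1\right) \left(I + I\right)\right)^{2}}{I} = - 9 \frac{\left(-16\right) \left(\left(-1 + I\right) 2 I\right)^{2}}{I} = - 9 \frac{\left(-16\right) \left(2 I \left(-1 + I\right)\right)^{2}}{I} = - 9 \frac{\left(-16\right) 4 I^{2} \left(-1 + I\right)^{2}}{I} = - 9 \frac{\left(-64\right) I^{2} \left(-1 + I\right)^{2}}{I} = - 9 \left(- 64 I \left(-1 + I\right)^{2}\right) = 576 I \left(-1 + I\right)^{2}$)
$\left(-1323 + m{\left(O \right)}\right)^{2} = \left(-1323 + 576 \cdot 26 \left(-1 + 26\right)^{2}\right)^{2} = \left(-1323 + 576 \cdot 26 \cdot 25^{2}\right)^{2} = \left(-1323 + 576 \cdot 26 \cdot 625\right)^{2} = \left(-1323 + 9360000\right)^{2} = 9358677^{2} = 87584835190329$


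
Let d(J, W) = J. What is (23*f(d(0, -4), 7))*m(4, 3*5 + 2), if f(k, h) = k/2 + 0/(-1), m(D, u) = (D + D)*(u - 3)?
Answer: 0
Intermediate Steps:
m(D, u) = 2*D*(-3 + u) (m(D, u) = (2*D)*(-3 + u) = 2*D*(-3 + u))
f(k, h) = k/2 (f(k, h) = k*(½) + 0*(-1) = k/2 + 0 = k/2)
(23*f(d(0, -4), 7))*m(4, 3*5 + 2) = (23*((½)*0))*(2*4*(-3 + (3*5 + 2))) = (23*0)*(2*4*(-3 + (15 + 2))) = 0*(2*4*(-3 + 17)) = 0*(2*4*14) = 0*112 = 0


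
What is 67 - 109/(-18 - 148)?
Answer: 11231/166 ≈ 67.657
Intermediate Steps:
67 - 109/(-18 - 148) = 67 - 109/(-166) = 67 - 1/166*(-109) = 67 + 109/166 = 11231/166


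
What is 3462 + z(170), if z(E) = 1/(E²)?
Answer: 100051801/28900 ≈ 3462.0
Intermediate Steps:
z(E) = E⁻²
3462 + z(170) = 3462 + 170⁻² = 3462 + 1/28900 = 100051801/28900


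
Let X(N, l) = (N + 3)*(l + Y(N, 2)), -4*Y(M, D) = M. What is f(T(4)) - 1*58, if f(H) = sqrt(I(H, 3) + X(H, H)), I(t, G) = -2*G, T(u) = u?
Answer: -58 + sqrt(15) ≈ -54.127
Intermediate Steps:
Y(M, D) = -M/4
X(N, l) = (3 + N)*(l - N/4) (X(N, l) = (N + 3)*(l - N/4) = (3 + N)*(l - N/4))
f(H) = sqrt(-6 + 3*H**2/4 + 9*H/4) (f(H) = sqrt(-2*3 + (3*H - 3*H/4 - H**2/4 + H*H)) = sqrt(-6 + (3*H - 3*H/4 - H**2/4 + H**2)) = sqrt(-6 + (3*H**2/4 + 9*H/4)) = sqrt(-6 + 3*H**2/4 + 9*H/4))
f(T(4)) - 1*58 = sqrt(-24 + 3*4**2 + 9*4)/2 - 1*58 = sqrt(-24 + 3*16 + 36)/2 - 58 = sqrt(-24 + 48 + 36)/2 - 58 = sqrt(60)/2 - 58 = (2*sqrt(15))/2 - 58 = sqrt(15) - 58 = -58 + sqrt(15)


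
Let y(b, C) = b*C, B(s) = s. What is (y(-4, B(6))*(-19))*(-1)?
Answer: -456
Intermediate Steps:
y(b, C) = C*b
(y(-4, B(6))*(-19))*(-1) = ((6*(-4))*(-19))*(-1) = -24*(-19)*(-1) = 456*(-1) = -456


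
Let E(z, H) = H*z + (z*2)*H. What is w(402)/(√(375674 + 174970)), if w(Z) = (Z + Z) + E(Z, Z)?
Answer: 80936*√137661/45887 ≈ 654.42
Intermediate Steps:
E(z, H) = 3*H*z (E(z, H) = H*z + (2*z)*H = H*z + 2*H*z = 3*H*z)
w(Z) = 2*Z + 3*Z² (w(Z) = (Z + Z) + 3*Z*Z = 2*Z + 3*Z²)
w(402)/(√(375674 + 174970)) = (402*(2 + 3*402))/(√(375674 + 174970)) = (402*(2 + 1206))/(√550644) = (402*1208)/((2*√137661)) = 485616*(√137661/275322) = 80936*√137661/45887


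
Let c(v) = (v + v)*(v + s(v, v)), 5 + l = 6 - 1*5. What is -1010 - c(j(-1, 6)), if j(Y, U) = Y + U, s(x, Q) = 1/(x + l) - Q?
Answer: -1020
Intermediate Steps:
l = -4 (l = -5 + (6 - 1*5) = -5 + (6 - 5) = -5 + 1 = -4)
s(x, Q) = 1/(-4 + x) - Q (s(x, Q) = 1/(x - 4) - Q = 1/(-4 + x) - Q)
j(Y, U) = U + Y
c(v) = 2*v*(v + (1 - v² + 4*v)/(-4 + v)) (c(v) = (v + v)*(v + (1 + 4*v - v*v)/(-4 + v)) = (2*v)*(v + (1 + 4*v - v²)/(-4 + v)) = (2*v)*(v + (1 - v² + 4*v)/(-4 + v)) = 2*v*(v + (1 - v² + 4*v)/(-4 + v)))
-1010 - c(j(-1, 6)) = -1010 - 2*(6 - 1)/(-4 + (6 - 1)) = -1010 - 2*5/(-4 + 5) = -1010 - 2*5/1 = -1010 - 2*5 = -1010 - 1*10 = -1010 - 10 = -1020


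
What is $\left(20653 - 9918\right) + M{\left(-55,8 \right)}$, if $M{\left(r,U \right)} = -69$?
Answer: $10666$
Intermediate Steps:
$\left(20653 - 9918\right) + M{\left(-55,8 \right)} = \left(20653 - 9918\right) - 69 = 10735 - 69 = 10666$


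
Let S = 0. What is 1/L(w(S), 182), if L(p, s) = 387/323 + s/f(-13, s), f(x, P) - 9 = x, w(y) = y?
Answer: -646/28619 ≈ -0.022572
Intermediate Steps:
f(x, P) = 9 + x
L(p, s) = 387/323 - s/4 (L(p, s) = 387/323 + s/(9 - 13) = 387*(1/323) + s/(-4) = 387/323 + s*(-1/4) = 387/323 - s/4)
1/L(w(S), 182) = 1/(387/323 - 1/4*182) = 1/(387/323 - 91/2) = 1/(-28619/646) = -646/28619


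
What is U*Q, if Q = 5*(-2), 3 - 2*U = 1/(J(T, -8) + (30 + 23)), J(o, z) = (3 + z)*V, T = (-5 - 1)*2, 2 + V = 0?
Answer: -940/63 ≈ -14.921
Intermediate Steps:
V = -2 (V = -2 + 0 = -2)
T = -12 (T = -6*2 = -12)
J(o, z) = -6 - 2*z (J(o, z) = (3 + z)*(-2) = -6 - 2*z)
U = 94/63 (U = 3/2 - 1/(2*((-6 - 2*(-8)) + (30 + 23))) = 3/2 - 1/(2*((-6 + 16) + 53)) = 3/2 - 1/(2*(10 + 53)) = 3/2 - 1/2/63 = 3/2 - 1/2*1/63 = 3/2 - 1/126 = 94/63 ≈ 1.4921)
Q = -10
U*Q = (94/63)*(-10) = -940/63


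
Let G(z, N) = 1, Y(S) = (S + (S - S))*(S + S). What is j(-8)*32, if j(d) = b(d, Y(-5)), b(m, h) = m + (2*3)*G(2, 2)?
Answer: -64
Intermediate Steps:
Y(S) = 2*S² (Y(S) = (S + 0)*(2*S) = S*(2*S) = 2*S²)
b(m, h) = 6 + m (b(m, h) = m + (2*3)*1 = m + 6*1 = m + 6 = 6 + m)
j(d) = 6 + d
j(-8)*32 = (6 - 8)*32 = -2*32 = -64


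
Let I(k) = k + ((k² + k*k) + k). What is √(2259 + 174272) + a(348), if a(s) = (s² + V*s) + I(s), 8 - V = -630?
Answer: 586032 + √176531 ≈ 5.8645e+5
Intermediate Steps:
I(k) = 2*k + 2*k² (I(k) = k + ((k² + k²) + k) = k + (2*k² + k) = k + (k + 2*k²) = 2*k + 2*k²)
V = 638 (V = 8 - 1*(-630) = 8 + 630 = 638)
a(s) = s² + 638*s + 2*s*(1 + s) (a(s) = (s² + 638*s) + 2*s*(1 + s) = s² + 638*s + 2*s*(1 + s))
√(2259 + 174272) + a(348) = √(2259 + 174272) + 348*(640 + 3*348) = √176531 + 348*(640 + 1044) = √176531 + 348*1684 = √176531 + 586032 = 586032 + √176531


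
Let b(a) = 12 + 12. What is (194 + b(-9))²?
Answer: 47524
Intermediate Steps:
b(a) = 24
(194 + b(-9))² = (194 + 24)² = 218² = 47524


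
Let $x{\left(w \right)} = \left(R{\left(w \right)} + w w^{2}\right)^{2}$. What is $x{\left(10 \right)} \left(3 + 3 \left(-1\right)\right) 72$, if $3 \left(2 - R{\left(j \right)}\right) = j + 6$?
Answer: $0$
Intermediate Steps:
$R{\left(j \right)} = - \frac{j}{3}$ ($R{\left(j \right)} = 2 - \frac{j + 6}{3} = 2 - \frac{6 + j}{3} = 2 - \left(2 + \frac{j}{3}\right) = - \frac{j}{3}$)
$x{\left(w \right)} = \left(w^{3} - \frac{w}{3}\right)^{2}$ ($x{\left(w \right)} = \left(- \frac{w}{3} + w w^{2}\right)^{2} = \left(- \frac{w}{3} + w^{3}\right)^{2} = \left(w^{3} - \frac{w}{3}\right)^{2}$)
$x{\left(10 \right)} \left(3 + 3 \left(-1\right)\right) 72 = \left(10^{3} - \frac{10}{3}\right)^{2} \left(3 + 3 \left(-1\right)\right) 72 = \left(1000 - \frac{10}{3}\right)^{2} \left(3 - 3\right) 72 = \left(\frac{2990}{3}\right)^{2} \cdot 0 \cdot 72 = \frac{8940100}{9} \cdot 0 \cdot 72 = 0 \cdot 72 = 0$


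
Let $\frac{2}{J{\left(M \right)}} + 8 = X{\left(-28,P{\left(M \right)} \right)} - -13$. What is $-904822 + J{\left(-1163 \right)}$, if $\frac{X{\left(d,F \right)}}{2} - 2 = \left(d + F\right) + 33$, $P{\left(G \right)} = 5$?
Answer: $- \frac{26239836}{29} \approx -9.0482 \cdot 10^{5}$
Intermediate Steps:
$X{\left(d,F \right)} = 70 + 2 F + 2 d$ ($X{\left(d,F \right)} = 4 + 2 \left(\left(d + F\right) + 33\right) = 4 + 2 \left(\left(F + d\right) + 33\right) = 4 + 2 \left(33 + F + d\right) = 4 + \left(66 + 2 F + 2 d\right) = 70 + 2 F + 2 d$)
$J{\left(M \right)} = \frac{2}{29}$ ($J{\left(M \right)} = \frac{2}{-8 + \left(\left(70 + 2 \cdot 5 + 2 \left(-28\right)\right) - -13\right)} = \frac{2}{-8 + \left(\left(70 + 10 - 56\right) + 13\right)} = \frac{2}{-8 + \left(24 + 13\right)} = \frac{2}{-8 + 37} = \frac{2}{29}$)
$-904822 + J{\left(-1163 \right)} = -904822 + \frac{2}{29} = - \frac{26239836}{29}$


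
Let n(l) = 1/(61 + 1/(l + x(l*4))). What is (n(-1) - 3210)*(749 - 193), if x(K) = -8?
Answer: -244510869/137 ≈ -1.7848e+6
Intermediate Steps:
n(l) = 1/(61 + 1/(-8 + l)) (n(l) = 1/(61 + 1/(l - 8)) = 1/(61 + 1/(-8 + l)))
(n(-1) - 3210)*(749 - 193) = ((-8 - 1)/(-487 + 61*(-1)) - 3210)*(749 - 193) = (-9/(-487 - 61) - 3210)*556 = (-9/(-548) - 3210)*556 = (-1/548*(-9) - 3210)*556 = (9/548 - 3210)*556 = -1759071/548*556 = -244510869/137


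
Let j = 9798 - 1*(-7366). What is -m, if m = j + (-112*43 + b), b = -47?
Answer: -12301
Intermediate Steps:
j = 17164 (j = 9798 + 7366 = 17164)
m = 12301 (m = 17164 + (-112*43 - 47) = 17164 + (-4816 - 47) = 17164 - 4863 = 12301)
-m = -1*12301 = -12301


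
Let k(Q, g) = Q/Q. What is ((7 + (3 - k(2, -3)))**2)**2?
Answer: 6561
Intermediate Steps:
k(Q, g) = 1
((7 + (3 - k(2, -3)))**2)**2 = ((7 + (3 - 1*1))**2)**2 = ((7 + (3 - 1))**2)**2 = ((7 + 2)**2)**2 = (9**2)**2 = 81**2 = 6561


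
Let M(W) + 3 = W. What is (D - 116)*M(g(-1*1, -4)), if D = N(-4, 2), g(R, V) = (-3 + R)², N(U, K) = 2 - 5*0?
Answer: -1482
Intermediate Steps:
N(U, K) = 2 (N(U, K) = 2 + 0 = 2)
M(W) = -3 + W
D = 2
(D - 116)*M(g(-1*1, -4)) = (2 - 116)*(-3 + (-3 - 1*1)²) = -114*(-3 + (-3 - 1)²) = -114*(-3 + (-4)²) = -114*(-3 + 16) = -114*13 = -1482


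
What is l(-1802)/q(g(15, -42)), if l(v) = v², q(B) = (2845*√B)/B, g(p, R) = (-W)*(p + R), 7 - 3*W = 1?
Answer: 9741612*√6/2845 ≈ 8387.3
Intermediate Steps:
W = 2 (W = 7/3 - ⅓*1 = 7/3 - ⅓ = 2)
g(p, R) = -2*R - 2*p (g(p, R) = (-1*2)*(p + R) = -2*(R + p) = -2*R - 2*p)
q(B) = 2845/√B
l(-1802)/q(g(15, -42)) = (-1802)²/((2845/√(-2*(-42) - 2*15))) = 3247204/((2845/√(84 - 30))) = 3247204/((2845/√54)) = 3247204/((2845*(√6/18))) = 3247204/((2845*√6/18)) = 3247204*(3*√6/2845) = 9741612*√6/2845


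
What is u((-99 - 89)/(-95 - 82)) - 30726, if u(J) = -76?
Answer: -30802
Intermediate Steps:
u((-99 - 89)/(-95 - 82)) - 30726 = -76 - 30726 = -30802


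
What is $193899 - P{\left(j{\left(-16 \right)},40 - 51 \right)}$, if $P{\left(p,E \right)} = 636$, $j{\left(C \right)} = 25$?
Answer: $193263$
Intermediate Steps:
$193899 - P{\left(j{\left(-16 \right)},40 - 51 \right)} = 193899 - 636 = 193263$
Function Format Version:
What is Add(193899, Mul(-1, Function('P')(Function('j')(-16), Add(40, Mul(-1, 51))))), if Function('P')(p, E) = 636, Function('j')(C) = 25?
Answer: 193263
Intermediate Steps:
Add(193899, Mul(-1, Function('P')(Function('j')(-16), Add(40, Mul(-1, 51))))) = Add(193899, Mul(-1, 636)) = Add(193899, -636) = 193263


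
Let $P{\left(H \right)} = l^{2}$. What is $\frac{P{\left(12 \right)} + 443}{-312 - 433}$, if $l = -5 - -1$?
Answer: $- \frac{459}{745} \approx -0.61611$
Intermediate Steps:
$l = -4$ ($l = -5 + 1 = -4$)
$P{\left(H \right)} = 16$ ($P{\left(H \right)} = \left(-4\right)^{2} = 16$)
$\frac{P{\left(12 \right)} + 443}{-312 - 433} = \frac{16 + 443}{-312 - 433} = \frac{459}{-745} = 459 \left(- \frac{1}{745}\right) = - \frac{459}{745}$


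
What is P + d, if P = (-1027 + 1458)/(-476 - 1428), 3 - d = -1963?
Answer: 3742833/1904 ≈ 1965.8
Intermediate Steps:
d = 1966 (d = 3 - 1*(-1963) = 3 + 1963 = 1966)
P = -431/1904 (P = 431/(-1904) = 431*(-1/1904) = -431/1904 ≈ -0.22637)
P + d = -431/1904 + 1966 = 3742833/1904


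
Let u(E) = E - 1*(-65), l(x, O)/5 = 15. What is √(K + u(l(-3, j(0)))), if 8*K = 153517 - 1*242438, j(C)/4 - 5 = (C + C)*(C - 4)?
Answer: I*√175602/4 ≈ 104.76*I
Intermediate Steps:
j(C) = 20 + 8*C*(-4 + C) (j(C) = 20 + 4*((C + C)*(C - 4)) = 20 + 4*((2*C)*(-4 + C)) = 20 + 4*(2*C*(-4 + C)) = 20 + 8*C*(-4 + C))
l(x, O) = 75 (l(x, O) = 5*15 = 75)
u(E) = 65 + E (u(E) = E + 65 = 65 + E)
K = -88921/8 (K = (153517 - 1*242438)/8 = (153517 - 242438)/8 = (⅛)*(-88921) = -88921/8 ≈ -11115.)
√(K + u(l(-3, j(0)))) = √(-88921/8 + (65 + 75)) = √(-88921/8 + 140) = √(-87801/8) = I*√175602/4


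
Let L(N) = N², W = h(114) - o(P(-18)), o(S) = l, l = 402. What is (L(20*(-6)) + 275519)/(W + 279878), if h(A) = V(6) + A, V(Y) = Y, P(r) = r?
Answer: 289919/279596 ≈ 1.0369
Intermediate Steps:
o(S) = 402
h(A) = 6 + A
W = -282 (W = (6 + 114) - 1*402 = 120 - 402 = -282)
(L(20*(-6)) + 275519)/(W + 279878) = ((20*(-6))² + 275519)/(-282 + 279878) = ((-120)² + 275519)/279596 = (14400 + 275519)*(1/279596) = 289919*(1/279596) = 289919/279596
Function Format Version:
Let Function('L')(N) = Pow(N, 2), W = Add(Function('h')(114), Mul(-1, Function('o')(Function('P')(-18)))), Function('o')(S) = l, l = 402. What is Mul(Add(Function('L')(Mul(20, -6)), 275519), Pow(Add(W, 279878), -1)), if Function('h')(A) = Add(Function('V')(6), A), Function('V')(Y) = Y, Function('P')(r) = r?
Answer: Rational(289919, 279596) ≈ 1.0369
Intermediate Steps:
Function('o')(S) = 402
Function('h')(A) = Add(6, A)
W = -282 (W = Add(Add(6, 114), Mul(-1, 402)) = Add(120, -402) = -282)
Mul(Add(Function('L')(Mul(20, -6)), 275519), Pow(Add(W, 279878), -1)) = Mul(Add(Pow(Mul(20, -6), 2), 275519), Pow(Add(-282, 279878), -1)) = Mul(Add(Pow(-120, 2), 275519), Pow(279596, -1)) = Mul(Add(14400, 275519), Rational(1, 279596)) = Mul(289919, Rational(1, 279596)) = Rational(289919, 279596)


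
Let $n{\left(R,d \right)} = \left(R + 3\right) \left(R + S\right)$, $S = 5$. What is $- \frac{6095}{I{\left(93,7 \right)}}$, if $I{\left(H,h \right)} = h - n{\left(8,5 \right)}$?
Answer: $\frac{6095}{136} \approx 44.816$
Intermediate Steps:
$n{\left(R,d \right)} = \left(3 + R\right) \left(5 + R\right)$ ($n{\left(R,d \right)} = \left(R + 3\right) \left(R + 5\right) = \left(3 + R\right) \left(5 + R\right)$)
$I{\left(H,h \right)} = -143 + h$ ($I{\left(H,h \right)} = h - \left(15 + 8^{2} + 8 \cdot 8\right) = h - \left(15 + 64 + 64\right) = h - 143 = -143 + h$)
$- \frac{6095}{I{\left(93,7 \right)}} = - \frac{6095}{-143 + 7} = - \frac{6095}{-136} = \left(-6095\right) \left(- \frac{1}{136}\right) = \frac{6095}{136}$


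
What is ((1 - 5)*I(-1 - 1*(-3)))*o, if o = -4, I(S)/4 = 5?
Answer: 320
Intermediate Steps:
I(S) = 20 (I(S) = 4*5 = 20)
((1 - 5)*I(-1 - 1*(-3)))*o = ((1 - 5)*20)*(-4) = -4*20*(-4) = -80*(-4) = 320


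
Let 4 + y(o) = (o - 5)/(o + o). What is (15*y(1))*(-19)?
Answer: 1710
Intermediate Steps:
y(o) = -4 + (-5 + o)/(2*o) (y(o) = -4 + (o - 5)/(o + o) = -4 + (-5 + o)/((2*o)) = -4 + (-5 + o)*(1/(2*o)) = -4 + (-5 + o)/(2*o))
(15*y(1))*(-19) = (15*((½)*(-5 - 7*1)/1))*(-19) = (15*((½)*1*(-5 - 7)))*(-19) = (15*((½)*1*(-12)))*(-19) = (15*(-6))*(-19) = -90*(-19) = 1710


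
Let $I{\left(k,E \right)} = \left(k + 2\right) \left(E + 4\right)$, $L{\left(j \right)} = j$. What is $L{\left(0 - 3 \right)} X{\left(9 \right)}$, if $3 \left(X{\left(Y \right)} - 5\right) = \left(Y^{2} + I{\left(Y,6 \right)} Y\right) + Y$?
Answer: $-1095$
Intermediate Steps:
$I{\left(k,E \right)} = \left(2 + k\right) \left(4 + E\right)$
$X{\left(Y \right)} = 5 + \frac{Y}{3} + \frac{Y^{2}}{3} + \frac{Y \left(20 + 10 Y\right)}{3}$ ($X{\left(Y \right)} = 5 + \frac{\left(Y^{2} + \left(8 + 2 \cdot 6 + 4 Y + 6 Y\right) Y\right) + Y}{3} = 5 + \frac{\left(Y^{2} + \left(8 + 12 + 4 Y + 6 Y\right) Y\right) + Y}{3} = 5 + \frac{\left(Y^{2} + \left(20 + 10 Y\right) Y\right) + Y}{3} = 5 + \frac{\left(Y^{2} + Y \left(20 + 10 Y\right)\right) + Y}{3} = 5 + \frac{Y + Y^{2} + Y \left(20 + 10 Y\right)}{3} = 5 + \left(\frac{Y}{3} + \frac{Y^{2}}{3} + \frac{Y \left(20 + 10 Y\right)}{3}\right) = 5 + \frac{Y}{3} + \frac{Y^{2}}{3} + \frac{Y \left(20 + 10 Y\right)}{3}$)
$L{\left(0 - 3 \right)} X{\left(9 \right)} = \left(0 - 3\right) \left(5 + 7 \cdot 9 + \frac{11 \cdot 9^{2}}{3}\right) = - 3 \left(5 + 63 + \frac{11}{3} \cdot 81\right) = - 3 \left(5 + 63 + 297\right) = \left(-3\right) 365 = -1095$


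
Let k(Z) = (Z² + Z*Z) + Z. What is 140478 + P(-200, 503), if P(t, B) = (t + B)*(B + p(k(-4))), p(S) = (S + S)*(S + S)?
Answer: 1243095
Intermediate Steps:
k(Z) = Z + 2*Z² (k(Z) = (Z² + Z²) + Z = 2*Z² + Z = Z + 2*Z²)
p(S) = 4*S² (p(S) = (2*S)*(2*S) = 4*S²)
P(t, B) = (3136 + B)*(B + t) (P(t, B) = (t + B)*(B + 4*(-4*(1 + 2*(-4)))²) = (B + t)*(B + 4*(-4*(1 - 8))²) = (B + t)*(B + 4*(-4*(-7))²) = (B + t)*(B + 4*28²) = (B + t)*(B + 4*784) = (B + t)*(B + 3136) = (B + t)*(3136 + B) = (3136 + B)*(B + t))
140478 + P(-200, 503) = 140478 + (503² + 3136*503 + 3136*(-200) + 503*(-200)) = 140478 + (253009 + 1577408 - 627200 - 100600) = 140478 + 1102617 = 1243095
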